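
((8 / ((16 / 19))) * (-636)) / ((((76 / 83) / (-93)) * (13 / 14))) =8591247 / 13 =660865.15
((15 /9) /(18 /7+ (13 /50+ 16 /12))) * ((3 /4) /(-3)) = -875 /8746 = -0.10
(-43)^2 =1849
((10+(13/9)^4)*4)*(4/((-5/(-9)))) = 1506736/3645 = 413.37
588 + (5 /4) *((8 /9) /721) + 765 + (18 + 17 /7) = 8912188 /6489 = 1373.43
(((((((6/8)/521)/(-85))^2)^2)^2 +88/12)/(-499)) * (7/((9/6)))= -149297949681233157208022094110642022400137781/2176938610449409444874114365749653644800000000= -0.07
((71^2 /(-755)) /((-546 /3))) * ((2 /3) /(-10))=-5041 /2061150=-0.00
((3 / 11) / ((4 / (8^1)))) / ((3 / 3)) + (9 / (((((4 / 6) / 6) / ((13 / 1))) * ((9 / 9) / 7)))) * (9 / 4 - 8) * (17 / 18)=-3522471 / 88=-40028.08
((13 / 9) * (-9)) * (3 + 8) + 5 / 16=-2283 / 16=-142.69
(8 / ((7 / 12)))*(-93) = -8928 / 7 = -1275.43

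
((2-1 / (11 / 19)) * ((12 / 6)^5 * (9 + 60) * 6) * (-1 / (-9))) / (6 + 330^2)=736 / 199661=0.00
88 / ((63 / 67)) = 5896 / 63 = 93.59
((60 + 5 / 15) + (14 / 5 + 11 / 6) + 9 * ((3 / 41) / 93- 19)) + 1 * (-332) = -16701941 / 38130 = -438.03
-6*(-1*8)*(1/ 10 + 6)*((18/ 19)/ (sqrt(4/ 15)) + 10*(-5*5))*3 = -219600 + 39528*sqrt(15)/ 95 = -217988.51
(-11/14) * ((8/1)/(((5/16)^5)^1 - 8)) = 0.79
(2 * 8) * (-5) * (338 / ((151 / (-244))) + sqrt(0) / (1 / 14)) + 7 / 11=72576417 / 1661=43694.41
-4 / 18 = -2 / 9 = -0.22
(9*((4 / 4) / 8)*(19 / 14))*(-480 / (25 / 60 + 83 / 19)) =-1169640 / 7637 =-153.15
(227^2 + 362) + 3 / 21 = 363238 / 7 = 51891.14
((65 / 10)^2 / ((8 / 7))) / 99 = 1183 / 3168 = 0.37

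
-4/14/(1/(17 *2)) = -68/7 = -9.71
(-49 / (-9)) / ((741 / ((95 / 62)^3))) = 2211125 / 83653128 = 0.03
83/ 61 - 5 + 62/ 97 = -17752/ 5917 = -3.00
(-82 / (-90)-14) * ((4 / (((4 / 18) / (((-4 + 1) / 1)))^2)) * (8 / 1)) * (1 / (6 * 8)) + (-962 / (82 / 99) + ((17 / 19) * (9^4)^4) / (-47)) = -12915550717304825979 / 366130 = -35275860260849.50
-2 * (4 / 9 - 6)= 100 / 9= 11.11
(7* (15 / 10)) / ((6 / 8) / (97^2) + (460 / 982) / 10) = 194032398 / 867101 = 223.77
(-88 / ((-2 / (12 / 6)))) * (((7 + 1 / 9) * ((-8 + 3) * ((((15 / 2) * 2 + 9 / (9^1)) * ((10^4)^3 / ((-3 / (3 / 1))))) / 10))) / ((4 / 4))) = 45056000000000000 / 9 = 5006222222222222.22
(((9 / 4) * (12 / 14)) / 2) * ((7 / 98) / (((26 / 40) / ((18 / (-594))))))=-45 / 14014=-0.00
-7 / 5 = -1.40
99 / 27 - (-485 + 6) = 1448 / 3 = 482.67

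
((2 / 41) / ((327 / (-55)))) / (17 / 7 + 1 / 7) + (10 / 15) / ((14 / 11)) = 439736 / 844641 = 0.52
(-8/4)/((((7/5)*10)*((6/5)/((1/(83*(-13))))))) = 5/45318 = 0.00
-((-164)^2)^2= -723394816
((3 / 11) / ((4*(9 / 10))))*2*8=40 / 33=1.21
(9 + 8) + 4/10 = 87/5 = 17.40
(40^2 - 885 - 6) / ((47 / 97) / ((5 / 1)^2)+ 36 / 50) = 1719325 / 1793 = 958.91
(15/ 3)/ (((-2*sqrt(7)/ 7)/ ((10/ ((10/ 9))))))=-59.53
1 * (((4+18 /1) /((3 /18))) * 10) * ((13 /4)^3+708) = 7838985 /8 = 979873.12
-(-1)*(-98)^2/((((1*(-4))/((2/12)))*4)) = -2401/24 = -100.04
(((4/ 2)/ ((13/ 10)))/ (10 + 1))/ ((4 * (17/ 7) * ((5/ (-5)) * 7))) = -5/ 2431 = -0.00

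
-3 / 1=-3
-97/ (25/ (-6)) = 582/ 25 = 23.28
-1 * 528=-528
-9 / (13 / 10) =-90 / 13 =-6.92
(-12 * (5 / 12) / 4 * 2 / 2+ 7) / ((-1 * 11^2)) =-23 / 484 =-0.05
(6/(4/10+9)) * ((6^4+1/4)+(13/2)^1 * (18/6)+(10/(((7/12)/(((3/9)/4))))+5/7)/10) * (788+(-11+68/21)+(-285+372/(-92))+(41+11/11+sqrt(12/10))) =110541 * sqrt(30)/658+47446592255/105938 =448791.47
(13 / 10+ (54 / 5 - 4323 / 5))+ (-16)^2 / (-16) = -1737 / 2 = -868.50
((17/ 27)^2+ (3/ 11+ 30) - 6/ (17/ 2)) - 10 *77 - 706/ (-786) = -13199766733/ 17858313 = -739.14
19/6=3.17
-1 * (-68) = 68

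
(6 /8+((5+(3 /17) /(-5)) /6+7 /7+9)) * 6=11809 /170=69.46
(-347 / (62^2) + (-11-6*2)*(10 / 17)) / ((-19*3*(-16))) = -296673 / 19865792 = -0.01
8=8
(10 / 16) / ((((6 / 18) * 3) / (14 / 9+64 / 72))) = 55 / 36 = 1.53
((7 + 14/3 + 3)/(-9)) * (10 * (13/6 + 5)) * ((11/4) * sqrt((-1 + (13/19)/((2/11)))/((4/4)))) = -26015 * sqrt(3990)/3078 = -533.88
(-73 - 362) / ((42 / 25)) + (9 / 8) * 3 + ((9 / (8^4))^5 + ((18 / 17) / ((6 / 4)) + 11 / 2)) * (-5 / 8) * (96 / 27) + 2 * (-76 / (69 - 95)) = -1057426853848910264884303 / 4013031527160282611712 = -263.50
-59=-59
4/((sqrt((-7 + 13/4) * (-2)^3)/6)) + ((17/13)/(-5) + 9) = 4 * sqrt(30)/5 + 568/65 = 13.12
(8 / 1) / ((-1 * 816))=-1 / 102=-0.01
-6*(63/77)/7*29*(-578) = 905148/77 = 11755.17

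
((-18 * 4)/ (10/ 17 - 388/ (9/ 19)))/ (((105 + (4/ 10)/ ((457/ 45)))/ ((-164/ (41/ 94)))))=-315483552/ 1001934617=-0.31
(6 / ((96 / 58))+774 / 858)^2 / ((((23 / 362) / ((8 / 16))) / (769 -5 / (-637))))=124028.44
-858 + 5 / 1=-853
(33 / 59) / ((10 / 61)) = 2013 / 590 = 3.41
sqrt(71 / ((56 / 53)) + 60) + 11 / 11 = 1 + sqrt(99722) / 28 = 12.28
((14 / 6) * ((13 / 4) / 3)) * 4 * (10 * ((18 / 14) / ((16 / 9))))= 585 / 8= 73.12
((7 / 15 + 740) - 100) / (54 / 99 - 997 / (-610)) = 12892594 / 43881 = 293.81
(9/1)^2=81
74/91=0.81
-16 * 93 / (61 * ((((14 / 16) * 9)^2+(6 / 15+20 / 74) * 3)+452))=-17617920 / 372694933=-0.05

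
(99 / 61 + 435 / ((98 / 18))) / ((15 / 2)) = 162444 / 14945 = 10.87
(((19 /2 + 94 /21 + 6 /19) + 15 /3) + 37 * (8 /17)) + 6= 579319 /13566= 42.70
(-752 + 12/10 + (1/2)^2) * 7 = -5253.85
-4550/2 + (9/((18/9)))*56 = -2023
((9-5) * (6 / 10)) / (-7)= -12 / 35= -0.34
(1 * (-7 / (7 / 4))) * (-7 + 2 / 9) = 244 / 9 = 27.11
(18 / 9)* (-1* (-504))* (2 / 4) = 504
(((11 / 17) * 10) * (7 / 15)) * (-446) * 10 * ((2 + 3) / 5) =-686840 / 51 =-13467.45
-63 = -63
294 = 294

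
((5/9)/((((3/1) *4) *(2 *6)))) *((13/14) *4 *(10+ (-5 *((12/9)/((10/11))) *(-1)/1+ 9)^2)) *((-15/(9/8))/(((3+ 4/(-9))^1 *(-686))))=809575/26838378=0.03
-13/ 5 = -2.60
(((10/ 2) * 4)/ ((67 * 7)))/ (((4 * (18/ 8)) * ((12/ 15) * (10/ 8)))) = 20/ 4221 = 0.00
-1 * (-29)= 29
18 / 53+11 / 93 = 2257 / 4929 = 0.46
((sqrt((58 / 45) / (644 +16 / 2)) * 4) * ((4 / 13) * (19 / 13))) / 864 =19 * sqrt(47270) / 44626140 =0.00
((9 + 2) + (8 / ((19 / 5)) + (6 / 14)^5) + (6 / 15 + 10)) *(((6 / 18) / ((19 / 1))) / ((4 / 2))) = 18776558 / 91009905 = 0.21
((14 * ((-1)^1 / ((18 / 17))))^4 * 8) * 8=12834170944 / 6561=1956130.31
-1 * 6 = -6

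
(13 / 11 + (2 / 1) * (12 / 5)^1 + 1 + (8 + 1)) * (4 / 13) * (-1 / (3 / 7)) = -11.47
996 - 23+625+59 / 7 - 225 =9670 / 7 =1381.43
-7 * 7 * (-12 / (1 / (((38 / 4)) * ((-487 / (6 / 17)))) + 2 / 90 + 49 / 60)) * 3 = 49946213520 / 23750291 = 2102.97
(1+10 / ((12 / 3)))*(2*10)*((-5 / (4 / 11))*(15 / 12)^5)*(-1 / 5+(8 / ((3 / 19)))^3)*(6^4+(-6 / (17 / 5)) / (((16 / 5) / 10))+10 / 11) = -1855148408150515625 / 3760128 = -493373738380.85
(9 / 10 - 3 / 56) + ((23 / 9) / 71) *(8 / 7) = 0.89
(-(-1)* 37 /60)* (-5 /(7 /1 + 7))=-37 /168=-0.22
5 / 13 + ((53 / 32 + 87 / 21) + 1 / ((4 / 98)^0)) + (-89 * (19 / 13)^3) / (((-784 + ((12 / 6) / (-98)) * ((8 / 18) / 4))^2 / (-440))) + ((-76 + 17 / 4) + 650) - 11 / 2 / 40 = 585.50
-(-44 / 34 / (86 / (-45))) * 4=-1980 / 731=-2.71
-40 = -40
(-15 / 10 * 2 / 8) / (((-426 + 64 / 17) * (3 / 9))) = 153 / 57424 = 0.00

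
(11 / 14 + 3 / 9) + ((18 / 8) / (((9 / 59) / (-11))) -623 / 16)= -67223 / 336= -200.07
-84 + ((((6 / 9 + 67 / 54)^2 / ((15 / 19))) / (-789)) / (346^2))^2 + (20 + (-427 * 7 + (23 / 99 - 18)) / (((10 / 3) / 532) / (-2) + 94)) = -2703781893421959351997873765755031 / 28167928544407536762119078918400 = -95.99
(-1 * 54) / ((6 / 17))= -153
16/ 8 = 2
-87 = -87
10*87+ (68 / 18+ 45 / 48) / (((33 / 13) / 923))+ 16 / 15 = 61433149 / 23760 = 2585.57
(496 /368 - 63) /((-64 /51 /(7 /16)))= 253113 /11776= 21.49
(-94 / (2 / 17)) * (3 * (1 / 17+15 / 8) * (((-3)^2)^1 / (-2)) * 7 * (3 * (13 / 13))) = 7008687 / 16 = 438042.94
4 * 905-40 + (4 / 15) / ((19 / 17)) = 3580.24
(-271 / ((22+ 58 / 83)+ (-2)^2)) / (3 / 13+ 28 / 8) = -292409 / 107476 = -2.72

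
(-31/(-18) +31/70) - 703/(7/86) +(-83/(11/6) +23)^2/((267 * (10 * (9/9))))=-8634.51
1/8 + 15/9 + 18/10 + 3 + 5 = 1391/120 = 11.59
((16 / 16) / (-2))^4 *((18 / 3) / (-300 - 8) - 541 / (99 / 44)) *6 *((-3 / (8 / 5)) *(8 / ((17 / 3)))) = 4999245 / 20944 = 238.70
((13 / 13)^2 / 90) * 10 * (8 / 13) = 8 / 117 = 0.07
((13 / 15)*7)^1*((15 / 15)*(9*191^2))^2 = 3269931277977 / 5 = 653986255595.40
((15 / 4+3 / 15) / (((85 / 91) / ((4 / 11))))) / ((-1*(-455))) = 79 / 23375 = 0.00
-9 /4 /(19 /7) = -63 /76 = -0.83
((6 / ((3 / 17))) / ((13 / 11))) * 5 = 1870 / 13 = 143.85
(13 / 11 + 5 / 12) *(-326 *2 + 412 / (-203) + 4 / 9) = -62988775 / 60291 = -1044.75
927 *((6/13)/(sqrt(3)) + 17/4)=1854 *sqrt(3)/13 + 15759/4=4186.77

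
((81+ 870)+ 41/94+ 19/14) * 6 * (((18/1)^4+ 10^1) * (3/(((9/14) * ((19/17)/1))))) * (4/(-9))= -8951480950048/8037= -1113783868.36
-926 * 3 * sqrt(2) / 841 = -2778 * sqrt(2) / 841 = -4.67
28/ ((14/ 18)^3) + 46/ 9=28498/ 441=64.62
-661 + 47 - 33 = -647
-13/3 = -4.33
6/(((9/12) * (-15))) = -8/15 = -0.53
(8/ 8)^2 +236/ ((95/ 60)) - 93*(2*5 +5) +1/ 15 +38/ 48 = -2836523/ 2280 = -1244.09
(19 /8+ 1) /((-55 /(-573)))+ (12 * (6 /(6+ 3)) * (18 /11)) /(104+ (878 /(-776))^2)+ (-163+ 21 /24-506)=-61294798309 /96856815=-632.84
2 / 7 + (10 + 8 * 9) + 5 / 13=7523 / 91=82.67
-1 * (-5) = 5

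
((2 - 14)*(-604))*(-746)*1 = -5407008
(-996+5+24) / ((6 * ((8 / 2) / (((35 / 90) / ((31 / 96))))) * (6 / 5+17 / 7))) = -473830 / 35433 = -13.37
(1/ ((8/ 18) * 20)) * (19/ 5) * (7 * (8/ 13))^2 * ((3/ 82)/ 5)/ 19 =2646/ 866125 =0.00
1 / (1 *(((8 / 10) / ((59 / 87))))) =0.85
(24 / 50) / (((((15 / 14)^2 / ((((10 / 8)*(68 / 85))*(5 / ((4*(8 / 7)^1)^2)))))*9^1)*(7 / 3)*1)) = 0.00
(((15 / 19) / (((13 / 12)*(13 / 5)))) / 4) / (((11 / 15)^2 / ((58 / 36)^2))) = 525625 / 1554124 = 0.34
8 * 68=544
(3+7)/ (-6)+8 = 19/ 3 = 6.33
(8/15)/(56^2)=0.00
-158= -158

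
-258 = -258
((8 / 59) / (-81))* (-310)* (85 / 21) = 2.10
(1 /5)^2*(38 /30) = 19 /375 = 0.05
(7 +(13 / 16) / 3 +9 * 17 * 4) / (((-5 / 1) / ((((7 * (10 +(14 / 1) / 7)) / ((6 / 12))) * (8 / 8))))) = -41615 / 2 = -20807.50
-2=-2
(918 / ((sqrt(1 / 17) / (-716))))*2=-5420135.70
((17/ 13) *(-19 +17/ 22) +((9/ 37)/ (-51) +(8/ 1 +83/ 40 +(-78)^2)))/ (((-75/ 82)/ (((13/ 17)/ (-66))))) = 99493221909/ 1293853000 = 76.90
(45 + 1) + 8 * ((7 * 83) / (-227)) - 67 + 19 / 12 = -108667 / 2724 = -39.89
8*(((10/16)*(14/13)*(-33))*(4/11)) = -840/13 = -64.62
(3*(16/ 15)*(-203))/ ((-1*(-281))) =-3248/ 1405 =-2.31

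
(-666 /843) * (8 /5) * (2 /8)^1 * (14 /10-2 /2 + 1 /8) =-2331 /14050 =-0.17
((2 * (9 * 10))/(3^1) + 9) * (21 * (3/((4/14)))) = 30429/2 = 15214.50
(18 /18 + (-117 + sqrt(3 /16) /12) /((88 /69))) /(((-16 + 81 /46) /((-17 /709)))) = -624427 /4086676 + 8993 * sqrt(3) /326934080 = -0.15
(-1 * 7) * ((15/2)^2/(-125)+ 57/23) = -6531/460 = -14.20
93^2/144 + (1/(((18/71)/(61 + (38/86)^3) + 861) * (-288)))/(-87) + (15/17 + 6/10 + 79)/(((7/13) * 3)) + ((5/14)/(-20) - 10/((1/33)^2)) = -10780.13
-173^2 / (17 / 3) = -89787 / 17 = -5281.59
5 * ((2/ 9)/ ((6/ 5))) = 25/ 27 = 0.93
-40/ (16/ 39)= -195/ 2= -97.50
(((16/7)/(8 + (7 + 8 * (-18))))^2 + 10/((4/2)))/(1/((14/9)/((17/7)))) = 8154602/2546073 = 3.20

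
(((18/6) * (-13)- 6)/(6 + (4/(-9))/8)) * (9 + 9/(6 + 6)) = -15795/214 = -73.81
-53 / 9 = -5.89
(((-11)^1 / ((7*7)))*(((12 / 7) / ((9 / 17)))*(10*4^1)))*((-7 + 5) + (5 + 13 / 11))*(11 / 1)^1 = -1376320 / 1029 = -1337.53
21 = 21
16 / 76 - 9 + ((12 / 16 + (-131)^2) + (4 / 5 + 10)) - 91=6487649 / 380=17072.76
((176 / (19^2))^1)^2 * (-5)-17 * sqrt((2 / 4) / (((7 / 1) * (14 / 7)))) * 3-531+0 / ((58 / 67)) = -69355331 / 130321-51 * sqrt(7) / 14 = -541.83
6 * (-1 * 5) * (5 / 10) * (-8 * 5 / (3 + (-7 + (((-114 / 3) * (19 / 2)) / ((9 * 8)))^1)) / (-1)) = 43200 / 649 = 66.56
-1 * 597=-597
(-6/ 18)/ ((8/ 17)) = -17/ 24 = -0.71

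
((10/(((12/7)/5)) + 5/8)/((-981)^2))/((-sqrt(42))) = -715 * sqrt(42)/970059888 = -0.00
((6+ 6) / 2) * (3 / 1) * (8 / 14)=72 / 7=10.29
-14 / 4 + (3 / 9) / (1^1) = -19 / 6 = -3.17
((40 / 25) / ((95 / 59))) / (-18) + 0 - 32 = -137036 / 4275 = -32.06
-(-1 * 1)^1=1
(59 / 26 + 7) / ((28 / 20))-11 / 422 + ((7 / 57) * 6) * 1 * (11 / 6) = 7.95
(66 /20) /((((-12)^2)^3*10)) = 11 /99532800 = 0.00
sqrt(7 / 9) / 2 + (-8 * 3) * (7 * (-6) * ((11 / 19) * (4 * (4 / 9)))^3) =sqrt(7) / 6 + 610598912 / 555579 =1099.47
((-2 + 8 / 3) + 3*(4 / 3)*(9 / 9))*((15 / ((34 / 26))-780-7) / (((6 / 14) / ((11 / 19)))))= -14212352 / 2907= -4889.01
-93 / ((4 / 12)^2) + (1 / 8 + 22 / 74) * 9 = -246627 / 296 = -833.20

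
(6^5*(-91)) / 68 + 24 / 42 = -1238260 / 119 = -10405.55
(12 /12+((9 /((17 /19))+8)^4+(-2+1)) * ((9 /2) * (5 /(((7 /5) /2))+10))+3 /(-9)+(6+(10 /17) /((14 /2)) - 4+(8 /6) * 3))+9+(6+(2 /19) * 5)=273413033353265 /33324879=8204471.90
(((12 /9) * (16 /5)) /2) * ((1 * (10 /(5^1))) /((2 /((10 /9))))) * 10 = 640 /27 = 23.70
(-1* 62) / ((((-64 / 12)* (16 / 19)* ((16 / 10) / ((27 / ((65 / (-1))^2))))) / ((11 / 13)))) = 524799 / 11248640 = 0.05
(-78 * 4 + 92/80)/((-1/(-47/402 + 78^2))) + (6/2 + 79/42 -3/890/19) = 11998840749955/6344632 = 1891179.94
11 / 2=5.50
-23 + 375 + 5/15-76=829/3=276.33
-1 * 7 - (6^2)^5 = -60466183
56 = 56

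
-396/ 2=-198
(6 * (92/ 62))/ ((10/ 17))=2346/ 155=15.14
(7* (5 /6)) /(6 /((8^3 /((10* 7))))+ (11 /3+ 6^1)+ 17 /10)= 11200 /23399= 0.48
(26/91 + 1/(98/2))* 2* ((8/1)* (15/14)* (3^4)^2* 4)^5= 290420756304773155911401472000000/823543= 352647956821651274932094000.00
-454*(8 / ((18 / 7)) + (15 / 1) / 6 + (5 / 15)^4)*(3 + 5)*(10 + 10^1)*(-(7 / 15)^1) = 46322528 / 243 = 190627.69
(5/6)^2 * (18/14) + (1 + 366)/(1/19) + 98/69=6975.31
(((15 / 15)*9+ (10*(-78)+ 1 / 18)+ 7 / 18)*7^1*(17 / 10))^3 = -4496455165603877 / 5832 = -770997113443.74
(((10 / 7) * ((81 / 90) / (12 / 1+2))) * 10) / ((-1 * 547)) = -0.00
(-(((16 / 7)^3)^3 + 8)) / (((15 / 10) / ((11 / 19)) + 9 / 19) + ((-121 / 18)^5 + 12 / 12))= 27266167440208629504 / 218688970412286359951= 0.12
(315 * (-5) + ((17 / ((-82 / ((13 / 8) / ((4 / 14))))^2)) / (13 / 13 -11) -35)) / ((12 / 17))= -471134246009 / 206561280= -2280.84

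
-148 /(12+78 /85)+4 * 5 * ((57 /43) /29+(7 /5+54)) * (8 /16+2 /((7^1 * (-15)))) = 12504767014 /23961105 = 521.88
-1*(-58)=58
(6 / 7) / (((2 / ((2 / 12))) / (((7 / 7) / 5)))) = 1 / 70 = 0.01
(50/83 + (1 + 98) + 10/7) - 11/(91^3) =6319122534/62546393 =101.03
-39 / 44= -0.89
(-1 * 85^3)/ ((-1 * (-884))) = -36125/ 52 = -694.71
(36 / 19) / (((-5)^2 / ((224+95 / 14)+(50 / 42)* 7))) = 18.12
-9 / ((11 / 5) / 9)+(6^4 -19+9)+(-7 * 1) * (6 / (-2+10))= 54733 / 44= 1243.93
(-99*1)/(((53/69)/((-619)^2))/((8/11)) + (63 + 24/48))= -20938982328/13430559955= -1.56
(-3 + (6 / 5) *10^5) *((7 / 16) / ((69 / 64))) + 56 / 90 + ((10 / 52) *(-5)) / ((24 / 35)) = 10482769997 / 215280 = 48693.65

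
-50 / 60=-5 / 6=-0.83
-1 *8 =-8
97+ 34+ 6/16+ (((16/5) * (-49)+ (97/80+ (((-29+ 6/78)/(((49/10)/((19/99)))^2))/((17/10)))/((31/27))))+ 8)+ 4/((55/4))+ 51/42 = -7036336331993/477686249040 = -14.73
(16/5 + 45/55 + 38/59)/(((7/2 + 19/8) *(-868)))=-30258/33095755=-0.00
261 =261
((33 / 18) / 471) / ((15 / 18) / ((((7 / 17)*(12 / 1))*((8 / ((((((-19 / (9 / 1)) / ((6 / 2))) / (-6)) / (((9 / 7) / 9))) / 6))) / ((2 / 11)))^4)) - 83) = -147206993232645586944 / 3138961628968756530071897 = -0.00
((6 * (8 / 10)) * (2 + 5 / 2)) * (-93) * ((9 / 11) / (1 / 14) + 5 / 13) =-17004492 / 715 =-23782.51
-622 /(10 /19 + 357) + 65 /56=-220263 /380408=-0.58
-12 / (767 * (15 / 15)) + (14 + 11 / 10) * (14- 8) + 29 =458606 / 3835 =119.58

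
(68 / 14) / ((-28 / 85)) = -1445 / 98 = -14.74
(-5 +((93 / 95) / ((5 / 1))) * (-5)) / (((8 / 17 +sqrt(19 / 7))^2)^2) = -104864445470379896 / 61443999638086095 +7510214242641152 * sqrt(133) / 61443999638086095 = -0.30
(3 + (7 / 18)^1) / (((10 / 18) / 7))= 427 / 10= 42.70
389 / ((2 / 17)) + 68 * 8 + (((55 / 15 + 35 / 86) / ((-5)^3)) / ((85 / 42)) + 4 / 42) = 73887800381 / 19188750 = 3850.58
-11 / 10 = -1.10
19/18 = 1.06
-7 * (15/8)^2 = -1575/64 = -24.61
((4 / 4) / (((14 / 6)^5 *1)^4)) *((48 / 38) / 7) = 83682825624 / 10612371417582396133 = 0.00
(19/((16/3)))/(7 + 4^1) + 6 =1113/176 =6.32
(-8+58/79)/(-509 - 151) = 287/26070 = 0.01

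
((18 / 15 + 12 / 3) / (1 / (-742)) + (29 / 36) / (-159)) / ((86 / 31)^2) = -106120878433 / 211673520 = -501.34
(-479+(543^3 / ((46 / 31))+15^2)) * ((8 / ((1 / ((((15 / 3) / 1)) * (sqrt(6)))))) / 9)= 99263630660 * sqrt(6) / 207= 1174614710.79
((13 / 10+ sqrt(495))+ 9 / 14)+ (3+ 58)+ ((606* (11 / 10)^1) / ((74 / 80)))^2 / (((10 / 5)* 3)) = 3* sqrt(55)+ 4150334467 / 47915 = 86640.94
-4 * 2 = -8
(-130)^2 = 16900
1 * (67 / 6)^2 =4489 / 36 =124.69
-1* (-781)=781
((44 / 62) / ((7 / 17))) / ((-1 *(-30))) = 187 / 3255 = 0.06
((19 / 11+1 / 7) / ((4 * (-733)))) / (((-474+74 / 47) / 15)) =6345 / 313303991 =0.00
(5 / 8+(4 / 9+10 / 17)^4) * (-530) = -2047261944845 / 2191925124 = -934.00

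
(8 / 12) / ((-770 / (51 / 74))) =-17 / 28490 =-0.00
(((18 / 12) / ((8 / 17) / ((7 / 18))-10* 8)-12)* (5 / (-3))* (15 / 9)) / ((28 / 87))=54467075 / 525056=103.74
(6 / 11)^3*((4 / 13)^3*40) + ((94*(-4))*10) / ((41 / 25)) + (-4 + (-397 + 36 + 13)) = -317054942064 / 119892487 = -2644.49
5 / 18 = 0.28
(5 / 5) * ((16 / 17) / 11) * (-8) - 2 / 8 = -699 / 748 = -0.93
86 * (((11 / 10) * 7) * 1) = 3311 / 5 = 662.20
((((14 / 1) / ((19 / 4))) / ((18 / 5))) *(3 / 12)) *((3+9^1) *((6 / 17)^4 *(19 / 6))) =10080 / 83521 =0.12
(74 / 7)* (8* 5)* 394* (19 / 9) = 22158560 / 63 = 351723.17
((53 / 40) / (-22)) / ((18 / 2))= -53 / 7920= -0.01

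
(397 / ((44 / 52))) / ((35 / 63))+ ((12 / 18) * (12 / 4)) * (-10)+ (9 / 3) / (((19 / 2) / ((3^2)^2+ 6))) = 890341 / 1045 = 852.00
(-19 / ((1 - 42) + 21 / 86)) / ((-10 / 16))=-13072 / 17525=-0.75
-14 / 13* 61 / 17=-3.86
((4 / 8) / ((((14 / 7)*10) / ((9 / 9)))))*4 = 1 / 10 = 0.10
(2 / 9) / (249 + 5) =1 / 1143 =0.00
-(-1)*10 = 10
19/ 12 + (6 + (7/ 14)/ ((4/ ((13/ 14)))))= 7.70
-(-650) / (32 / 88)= 3575 / 2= 1787.50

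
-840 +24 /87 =-24352 /29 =-839.72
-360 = -360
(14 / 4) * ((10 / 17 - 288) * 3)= -51303 / 17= -3017.82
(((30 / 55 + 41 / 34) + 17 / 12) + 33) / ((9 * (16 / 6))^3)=0.00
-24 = -24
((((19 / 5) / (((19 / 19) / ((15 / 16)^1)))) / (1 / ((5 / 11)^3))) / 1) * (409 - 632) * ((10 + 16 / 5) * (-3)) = 2859975 / 968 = 2954.52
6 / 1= 6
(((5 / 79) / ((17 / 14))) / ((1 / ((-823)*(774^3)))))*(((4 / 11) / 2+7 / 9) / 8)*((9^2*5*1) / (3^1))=-4758232232832750 / 14773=-322089774103.62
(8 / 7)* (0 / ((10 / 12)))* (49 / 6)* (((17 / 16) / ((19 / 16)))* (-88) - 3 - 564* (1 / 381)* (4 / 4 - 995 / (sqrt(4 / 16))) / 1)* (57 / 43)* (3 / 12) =0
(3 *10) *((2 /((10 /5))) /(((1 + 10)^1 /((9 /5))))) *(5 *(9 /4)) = 1215 /22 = 55.23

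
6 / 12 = 0.50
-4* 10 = -40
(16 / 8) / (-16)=-1 / 8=-0.12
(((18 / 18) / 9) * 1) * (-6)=-2 / 3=-0.67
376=376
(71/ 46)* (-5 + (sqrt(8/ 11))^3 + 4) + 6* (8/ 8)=568* sqrt(22)/ 2783 + 205/ 46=5.41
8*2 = 16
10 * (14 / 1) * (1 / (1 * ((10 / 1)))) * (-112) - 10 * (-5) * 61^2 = 184482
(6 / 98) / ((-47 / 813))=-2439 / 2303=-1.06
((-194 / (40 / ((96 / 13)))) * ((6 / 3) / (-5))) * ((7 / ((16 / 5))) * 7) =14259 / 65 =219.37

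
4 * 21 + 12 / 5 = 432 / 5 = 86.40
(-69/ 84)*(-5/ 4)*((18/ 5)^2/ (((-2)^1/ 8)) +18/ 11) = -158769/ 3080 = -51.55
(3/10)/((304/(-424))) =-159/380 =-0.42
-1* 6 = -6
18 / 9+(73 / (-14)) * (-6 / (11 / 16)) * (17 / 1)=59722 / 77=775.61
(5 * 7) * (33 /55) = 21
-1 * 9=-9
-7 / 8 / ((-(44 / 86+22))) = 301 / 7744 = 0.04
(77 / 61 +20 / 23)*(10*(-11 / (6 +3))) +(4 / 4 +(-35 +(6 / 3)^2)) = -235940 / 4209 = -56.06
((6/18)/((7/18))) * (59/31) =354/217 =1.63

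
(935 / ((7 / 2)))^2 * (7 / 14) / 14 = 874225 / 343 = 2548.76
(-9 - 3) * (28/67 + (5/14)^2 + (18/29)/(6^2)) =-642879/95207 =-6.75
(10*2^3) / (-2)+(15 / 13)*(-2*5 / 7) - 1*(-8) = -3062 / 91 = -33.65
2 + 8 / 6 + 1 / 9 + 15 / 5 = 58 / 9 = 6.44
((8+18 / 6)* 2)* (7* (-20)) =-3080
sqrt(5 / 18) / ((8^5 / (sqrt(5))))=0.00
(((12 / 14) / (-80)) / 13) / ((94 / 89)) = -267 / 342160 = -0.00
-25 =-25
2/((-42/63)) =-3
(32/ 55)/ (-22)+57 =34469/ 605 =56.97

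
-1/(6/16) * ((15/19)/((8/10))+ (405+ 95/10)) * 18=-378924/19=-19943.37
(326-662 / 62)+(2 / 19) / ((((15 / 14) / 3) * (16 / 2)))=1857467 / 5890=315.36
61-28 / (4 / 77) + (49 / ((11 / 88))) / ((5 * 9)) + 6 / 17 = -358736 / 765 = -468.94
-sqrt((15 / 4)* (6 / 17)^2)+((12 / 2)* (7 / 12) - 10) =-13 / 2 - 3* sqrt(15) / 17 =-7.18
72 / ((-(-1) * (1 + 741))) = 36 / 371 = 0.10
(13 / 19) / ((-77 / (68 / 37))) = -884 / 54131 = -0.02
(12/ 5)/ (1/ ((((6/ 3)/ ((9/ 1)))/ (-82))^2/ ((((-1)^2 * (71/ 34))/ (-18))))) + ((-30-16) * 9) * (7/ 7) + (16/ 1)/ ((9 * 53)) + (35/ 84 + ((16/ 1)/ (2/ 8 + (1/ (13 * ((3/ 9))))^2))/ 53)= -469738022471/ 1138608540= -412.55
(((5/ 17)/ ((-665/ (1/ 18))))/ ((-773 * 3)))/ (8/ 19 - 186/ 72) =-2/ 408146319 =-0.00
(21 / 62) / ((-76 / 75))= -1575 / 4712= -0.33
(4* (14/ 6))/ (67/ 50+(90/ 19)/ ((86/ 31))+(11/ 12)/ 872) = 3.06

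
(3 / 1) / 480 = 1 / 160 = 0.01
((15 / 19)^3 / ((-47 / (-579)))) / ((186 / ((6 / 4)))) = 1954125 / 39974252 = 0.05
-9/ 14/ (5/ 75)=-135/ 14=-9.64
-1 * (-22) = 22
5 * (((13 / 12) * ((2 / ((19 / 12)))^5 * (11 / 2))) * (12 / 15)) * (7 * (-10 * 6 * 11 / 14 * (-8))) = 501008302080 / 2476099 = 202337.75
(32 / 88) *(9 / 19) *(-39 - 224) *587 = -5557716 / 209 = -26591.94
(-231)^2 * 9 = 480249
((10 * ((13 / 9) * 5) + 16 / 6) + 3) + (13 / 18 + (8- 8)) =1415 / 18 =78.61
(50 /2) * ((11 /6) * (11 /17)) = 3025 /102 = 29.66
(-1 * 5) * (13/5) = -13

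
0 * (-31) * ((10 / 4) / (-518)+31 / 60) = 0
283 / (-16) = -283 / 16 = -17.69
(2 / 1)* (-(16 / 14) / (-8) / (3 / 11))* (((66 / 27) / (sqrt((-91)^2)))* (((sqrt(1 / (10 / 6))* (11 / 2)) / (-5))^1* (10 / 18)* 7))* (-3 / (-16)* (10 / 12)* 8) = -1331* sqrt(15) / 44226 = -0.12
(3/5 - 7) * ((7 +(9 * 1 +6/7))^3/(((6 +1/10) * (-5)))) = 105154048/104615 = 1005.15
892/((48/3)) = 223/4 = 55.75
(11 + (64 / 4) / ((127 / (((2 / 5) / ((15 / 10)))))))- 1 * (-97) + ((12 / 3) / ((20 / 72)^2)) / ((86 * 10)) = 221362744 / 2047875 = 108.09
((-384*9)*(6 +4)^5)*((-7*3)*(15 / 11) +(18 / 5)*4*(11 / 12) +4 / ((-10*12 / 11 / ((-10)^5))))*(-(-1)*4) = -557333268480000 / 11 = -50666660770909.09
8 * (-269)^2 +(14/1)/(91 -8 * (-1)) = 57309926/99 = 578888.14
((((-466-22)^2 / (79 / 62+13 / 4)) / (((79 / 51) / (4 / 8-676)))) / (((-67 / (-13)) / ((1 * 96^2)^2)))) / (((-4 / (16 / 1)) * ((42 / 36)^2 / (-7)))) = -453084723084502499328 / 58223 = -7781885562140434.18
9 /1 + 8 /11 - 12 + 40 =415 /11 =37.73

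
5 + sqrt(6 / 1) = sqrt(6) + 5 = 7.45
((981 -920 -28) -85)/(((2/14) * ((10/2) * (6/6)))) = -364/5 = -72.80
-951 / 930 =-317 / 310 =-1.02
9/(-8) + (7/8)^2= -23/64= -0.36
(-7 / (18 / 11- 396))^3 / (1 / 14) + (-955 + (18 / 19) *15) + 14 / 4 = -726885409837417 / 775518653484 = -937.29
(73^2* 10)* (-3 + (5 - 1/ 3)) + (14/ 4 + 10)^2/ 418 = 445506587/ 5016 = 88817.10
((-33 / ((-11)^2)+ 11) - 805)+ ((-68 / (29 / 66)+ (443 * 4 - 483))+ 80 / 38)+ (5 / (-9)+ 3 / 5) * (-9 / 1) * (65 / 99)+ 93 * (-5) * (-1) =44010749 / 54549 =806.81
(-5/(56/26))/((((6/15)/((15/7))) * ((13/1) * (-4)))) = 375/1568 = 0.24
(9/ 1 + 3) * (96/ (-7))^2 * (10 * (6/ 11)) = 6635520/ 539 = 12310.80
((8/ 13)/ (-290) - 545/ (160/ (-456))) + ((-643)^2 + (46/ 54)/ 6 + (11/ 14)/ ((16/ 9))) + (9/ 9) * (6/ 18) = 14193705852719/ 34201440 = 415003.17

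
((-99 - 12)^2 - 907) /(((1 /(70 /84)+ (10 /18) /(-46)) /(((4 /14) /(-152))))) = -5906745 /327047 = -18.06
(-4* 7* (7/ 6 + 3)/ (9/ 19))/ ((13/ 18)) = -341.03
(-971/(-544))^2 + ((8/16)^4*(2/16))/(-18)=8484413/2663424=3.19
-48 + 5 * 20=52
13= 13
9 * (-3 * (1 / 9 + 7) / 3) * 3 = -192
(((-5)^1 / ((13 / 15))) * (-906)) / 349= 67950 / 4537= 14.98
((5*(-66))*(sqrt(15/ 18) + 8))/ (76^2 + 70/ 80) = -1408/ 3081 - 88*sqrt(30)/ 9243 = -0.51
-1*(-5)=5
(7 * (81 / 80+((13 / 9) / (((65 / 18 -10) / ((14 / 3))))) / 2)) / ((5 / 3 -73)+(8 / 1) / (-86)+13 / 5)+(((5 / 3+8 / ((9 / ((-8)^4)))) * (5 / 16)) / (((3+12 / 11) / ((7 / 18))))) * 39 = 33505802650915 / 7939599264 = 4220.09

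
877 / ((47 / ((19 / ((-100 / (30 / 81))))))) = -16663 / 12690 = -1.31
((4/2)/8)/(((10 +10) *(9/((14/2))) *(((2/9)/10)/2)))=0.88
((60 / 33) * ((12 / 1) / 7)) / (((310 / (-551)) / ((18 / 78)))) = -39672 / 31031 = -1.28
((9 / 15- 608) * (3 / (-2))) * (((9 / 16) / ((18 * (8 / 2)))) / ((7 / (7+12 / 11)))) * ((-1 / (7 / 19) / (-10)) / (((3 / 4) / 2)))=5135567 / 862400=5.95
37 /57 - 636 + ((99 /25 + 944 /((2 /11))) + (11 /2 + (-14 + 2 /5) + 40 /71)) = 921314221 /202350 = 4553.07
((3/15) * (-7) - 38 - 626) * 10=-6654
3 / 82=0.04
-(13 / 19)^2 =-169 / 361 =-0.47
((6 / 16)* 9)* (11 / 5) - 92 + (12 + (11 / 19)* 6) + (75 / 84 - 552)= -3299509 / 5320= -620.21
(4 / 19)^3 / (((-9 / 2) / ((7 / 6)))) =-448 / 185193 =-0.00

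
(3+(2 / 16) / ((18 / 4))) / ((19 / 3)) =109 / 228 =0.48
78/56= 39/28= 1.39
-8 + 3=-5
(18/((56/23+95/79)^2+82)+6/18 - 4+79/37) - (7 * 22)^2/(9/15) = -1379468571114748/34898508669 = -39528.01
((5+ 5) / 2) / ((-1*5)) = -1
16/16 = 1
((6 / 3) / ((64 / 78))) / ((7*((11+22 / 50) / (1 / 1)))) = 75 / 2464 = 0.03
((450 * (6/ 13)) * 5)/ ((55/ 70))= 189000/ 143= 1321.68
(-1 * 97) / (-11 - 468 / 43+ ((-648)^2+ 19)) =-4171 / 18055748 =-0.00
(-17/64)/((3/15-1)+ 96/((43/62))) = -3655/1893632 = -0.00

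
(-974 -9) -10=-993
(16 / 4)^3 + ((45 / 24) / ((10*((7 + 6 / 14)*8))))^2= 2835349945 / 44302336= 64.00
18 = 18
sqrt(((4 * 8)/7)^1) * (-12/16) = -3 * sqrt(14)/7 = -1.60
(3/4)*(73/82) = 219/328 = 0.67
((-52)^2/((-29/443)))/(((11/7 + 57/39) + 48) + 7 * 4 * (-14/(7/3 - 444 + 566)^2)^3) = -73391337987922013828132/90674090541377619093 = -809.40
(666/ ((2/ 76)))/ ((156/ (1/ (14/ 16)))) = 16872/ 91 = 185.41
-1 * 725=-725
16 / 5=3.20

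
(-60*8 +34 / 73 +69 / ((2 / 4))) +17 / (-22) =-549745 / 1606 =-342.31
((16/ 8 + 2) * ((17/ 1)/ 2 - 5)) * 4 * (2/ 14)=8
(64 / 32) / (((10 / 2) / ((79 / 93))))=158 / 465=0.34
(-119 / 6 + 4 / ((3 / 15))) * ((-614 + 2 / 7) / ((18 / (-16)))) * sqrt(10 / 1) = 5728 * sqrt(10) / 63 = 287.52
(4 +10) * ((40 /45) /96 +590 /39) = 148771 /702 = 211.92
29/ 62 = 0.47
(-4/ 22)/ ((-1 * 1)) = 2/ 11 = 0.18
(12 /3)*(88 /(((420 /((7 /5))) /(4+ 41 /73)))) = 9768 /1825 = 5.35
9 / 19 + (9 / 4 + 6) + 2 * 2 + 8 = 1575 / 76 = 20.72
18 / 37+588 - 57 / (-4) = 89205 / 148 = 602.74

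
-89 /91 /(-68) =89 /6188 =0.01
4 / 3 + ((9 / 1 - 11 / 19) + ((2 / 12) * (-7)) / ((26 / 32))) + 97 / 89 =620473 / 65949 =9.41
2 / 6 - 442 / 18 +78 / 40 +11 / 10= -3811 / 180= -21.17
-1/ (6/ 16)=-8/ 3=-2.67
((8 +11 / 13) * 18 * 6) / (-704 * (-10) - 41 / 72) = 894240 / 6588907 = 0.14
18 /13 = 1.38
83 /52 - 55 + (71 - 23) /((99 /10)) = -48.56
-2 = -2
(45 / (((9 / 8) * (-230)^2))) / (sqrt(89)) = 0.00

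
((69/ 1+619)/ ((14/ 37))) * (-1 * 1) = -12728/ 7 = -1818.29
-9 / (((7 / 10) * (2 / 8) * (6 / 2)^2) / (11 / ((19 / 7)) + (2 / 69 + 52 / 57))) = -261880 / 9177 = -28.54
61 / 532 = 0.11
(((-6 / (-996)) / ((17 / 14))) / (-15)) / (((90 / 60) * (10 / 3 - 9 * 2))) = 7 / 465630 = 0.00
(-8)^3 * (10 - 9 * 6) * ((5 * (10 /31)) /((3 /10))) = 11264000 /93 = 121118.28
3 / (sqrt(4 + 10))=3*sqrt(14) / 14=0.80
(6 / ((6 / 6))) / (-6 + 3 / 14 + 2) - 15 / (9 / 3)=-349 / 53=-6.58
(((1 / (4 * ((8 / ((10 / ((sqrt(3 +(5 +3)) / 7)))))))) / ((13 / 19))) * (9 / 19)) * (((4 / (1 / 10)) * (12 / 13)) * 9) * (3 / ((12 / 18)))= 382725 * sqrt(11) / 1859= 682.82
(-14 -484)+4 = -494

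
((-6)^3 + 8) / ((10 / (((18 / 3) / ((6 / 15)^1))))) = -312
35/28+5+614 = 620.25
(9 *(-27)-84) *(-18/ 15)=1962/ 5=392.40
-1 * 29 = -29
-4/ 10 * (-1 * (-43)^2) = 739.60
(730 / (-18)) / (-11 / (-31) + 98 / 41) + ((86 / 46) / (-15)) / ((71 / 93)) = -3829723508 / 256389165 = -14.94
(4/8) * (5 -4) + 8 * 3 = 49/2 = 24.50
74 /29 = 2.55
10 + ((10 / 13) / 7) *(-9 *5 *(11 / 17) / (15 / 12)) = 11510 / 1547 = 7.44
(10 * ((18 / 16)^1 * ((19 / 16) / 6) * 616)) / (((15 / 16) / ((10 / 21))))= 2090 / 3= 696.67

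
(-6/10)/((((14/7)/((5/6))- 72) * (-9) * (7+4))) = -1/11484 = -0.00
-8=-8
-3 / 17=-0.18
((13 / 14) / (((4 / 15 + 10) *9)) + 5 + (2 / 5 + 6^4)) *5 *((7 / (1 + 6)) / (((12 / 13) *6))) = 547138813 / 465696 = 1174.88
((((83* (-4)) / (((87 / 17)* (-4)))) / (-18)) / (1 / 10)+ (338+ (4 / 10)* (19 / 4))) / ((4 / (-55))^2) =1567474535 / 25056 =62558.85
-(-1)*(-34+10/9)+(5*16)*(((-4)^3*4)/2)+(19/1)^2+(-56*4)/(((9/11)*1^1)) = -30557/3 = -10185.67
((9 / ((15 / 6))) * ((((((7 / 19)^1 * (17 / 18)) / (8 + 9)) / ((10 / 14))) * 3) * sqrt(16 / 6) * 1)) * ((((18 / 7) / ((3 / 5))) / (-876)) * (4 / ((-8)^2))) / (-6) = 7 * sqrt(6) / 665760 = 0.00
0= 0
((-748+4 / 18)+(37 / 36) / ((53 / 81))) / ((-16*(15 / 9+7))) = 1423763 / 264576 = 5.38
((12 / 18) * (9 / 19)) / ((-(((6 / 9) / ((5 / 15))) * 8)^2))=-3 / 2432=-0.00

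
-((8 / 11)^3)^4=-68719476736 / 3138428376721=-0.02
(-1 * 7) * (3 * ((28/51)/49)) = -4/17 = -0.24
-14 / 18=-7 / 9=-0.78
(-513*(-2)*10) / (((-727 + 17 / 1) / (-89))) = 91314 / 71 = 1286.11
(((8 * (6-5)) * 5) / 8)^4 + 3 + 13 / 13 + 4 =633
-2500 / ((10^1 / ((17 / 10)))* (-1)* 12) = 425 / 12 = 35.42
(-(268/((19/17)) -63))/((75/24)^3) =-5.79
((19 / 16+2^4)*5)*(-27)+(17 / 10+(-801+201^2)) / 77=-11124989 / 6160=-1806.00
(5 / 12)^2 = 25 / 144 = 0.17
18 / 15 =6 / 5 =1.20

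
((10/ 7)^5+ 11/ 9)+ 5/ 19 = 21368978/ 2873997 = 7.44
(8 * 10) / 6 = 40 / 3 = 13.33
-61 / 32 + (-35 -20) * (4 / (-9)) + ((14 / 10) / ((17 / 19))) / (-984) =22619539 / 1003680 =22.54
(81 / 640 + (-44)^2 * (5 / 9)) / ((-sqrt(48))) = -6195929 * sqrt(3) / 69120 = -155.26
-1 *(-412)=412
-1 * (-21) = 21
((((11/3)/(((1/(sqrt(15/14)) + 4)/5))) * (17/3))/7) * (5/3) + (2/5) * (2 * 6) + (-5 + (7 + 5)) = 653771/35595-4675 * sqrt(210)/42714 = 16.78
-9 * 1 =-9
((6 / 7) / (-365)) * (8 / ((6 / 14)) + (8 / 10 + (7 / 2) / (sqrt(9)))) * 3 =-0.15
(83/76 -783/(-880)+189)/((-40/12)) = -57.29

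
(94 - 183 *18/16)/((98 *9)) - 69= -487759/7056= -69.13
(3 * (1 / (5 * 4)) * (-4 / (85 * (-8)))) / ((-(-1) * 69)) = 1 / 78200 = 0.00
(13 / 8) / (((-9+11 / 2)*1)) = -13 / 28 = -0.46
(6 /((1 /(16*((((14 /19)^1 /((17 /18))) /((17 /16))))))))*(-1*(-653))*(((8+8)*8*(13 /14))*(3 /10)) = 45063143424 /27455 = 1641345.60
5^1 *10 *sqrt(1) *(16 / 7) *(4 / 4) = 800 / 7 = 114.29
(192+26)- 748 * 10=-7262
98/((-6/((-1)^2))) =-49/3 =-16.33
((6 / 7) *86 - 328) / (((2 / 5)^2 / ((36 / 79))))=-400500 / 553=-724.23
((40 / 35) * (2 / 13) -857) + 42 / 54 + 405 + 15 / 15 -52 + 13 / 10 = -4101113 / 8190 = -500.75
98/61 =1.61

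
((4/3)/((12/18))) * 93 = 186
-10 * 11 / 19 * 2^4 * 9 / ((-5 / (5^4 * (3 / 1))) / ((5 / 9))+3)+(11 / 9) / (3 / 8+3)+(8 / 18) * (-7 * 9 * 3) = -21726278 / 60021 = -361.98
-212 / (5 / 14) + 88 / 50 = -14796 / 25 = -591.84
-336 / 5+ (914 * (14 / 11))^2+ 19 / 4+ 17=3274642331 / 2420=1353157.99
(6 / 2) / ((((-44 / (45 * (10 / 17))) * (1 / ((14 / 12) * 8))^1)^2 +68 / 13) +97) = 42997500 / 1465677097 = 0.03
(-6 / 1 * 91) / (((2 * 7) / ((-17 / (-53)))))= -663 / 53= -12.51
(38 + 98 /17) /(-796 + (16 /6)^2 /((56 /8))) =-11718 /212857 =-0.06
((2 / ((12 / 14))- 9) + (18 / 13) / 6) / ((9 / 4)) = -1004 / 351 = -2.86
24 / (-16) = -3 / 2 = -1.50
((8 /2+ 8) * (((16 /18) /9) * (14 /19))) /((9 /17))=7616 /4617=1.65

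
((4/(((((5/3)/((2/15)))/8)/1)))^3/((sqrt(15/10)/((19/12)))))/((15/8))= 11.57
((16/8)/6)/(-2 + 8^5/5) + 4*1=393101/98274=4.00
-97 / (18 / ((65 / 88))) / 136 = -6305 / 215424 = -0.03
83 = 83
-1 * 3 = -3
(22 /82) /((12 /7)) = 77 /492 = 0.16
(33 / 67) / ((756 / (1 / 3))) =0.00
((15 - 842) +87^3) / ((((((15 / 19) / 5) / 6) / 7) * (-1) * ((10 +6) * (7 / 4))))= -6247922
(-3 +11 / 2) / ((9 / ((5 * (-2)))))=-25 / 9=-2.78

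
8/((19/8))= 64/19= 3.37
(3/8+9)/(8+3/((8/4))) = 75/76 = 0.99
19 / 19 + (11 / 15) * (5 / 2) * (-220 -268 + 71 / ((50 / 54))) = -112963 / 150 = -753.09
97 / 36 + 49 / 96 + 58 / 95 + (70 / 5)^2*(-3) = -15983291 / 27360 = -584.18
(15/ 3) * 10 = 50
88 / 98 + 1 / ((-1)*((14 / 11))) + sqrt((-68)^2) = 6675 / 98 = 68.11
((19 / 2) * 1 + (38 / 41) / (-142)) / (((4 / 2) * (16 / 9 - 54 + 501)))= 497439 / 47030116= 0.01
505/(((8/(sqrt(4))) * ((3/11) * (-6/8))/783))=-483285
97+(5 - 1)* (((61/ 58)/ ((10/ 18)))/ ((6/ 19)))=17542/ 145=120.98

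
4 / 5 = 0.80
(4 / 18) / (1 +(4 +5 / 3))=1 / 30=0.03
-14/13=-1.08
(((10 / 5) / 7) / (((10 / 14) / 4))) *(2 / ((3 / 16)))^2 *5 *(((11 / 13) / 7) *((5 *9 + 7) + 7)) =5316608 / 819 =6491.58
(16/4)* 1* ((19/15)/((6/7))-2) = -94/45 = -2.09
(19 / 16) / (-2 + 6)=19 / 64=0.30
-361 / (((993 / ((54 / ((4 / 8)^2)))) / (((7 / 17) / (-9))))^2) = -1132096 / 31663129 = -0.04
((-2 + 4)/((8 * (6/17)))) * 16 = 34/3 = 11.33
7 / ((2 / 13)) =91 / 2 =45.50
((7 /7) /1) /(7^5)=0.00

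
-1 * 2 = -2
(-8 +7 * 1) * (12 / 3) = -4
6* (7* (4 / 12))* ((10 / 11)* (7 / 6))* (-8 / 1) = -3920 / 33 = -118.79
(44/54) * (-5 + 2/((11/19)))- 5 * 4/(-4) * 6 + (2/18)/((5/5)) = 779/27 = 28.85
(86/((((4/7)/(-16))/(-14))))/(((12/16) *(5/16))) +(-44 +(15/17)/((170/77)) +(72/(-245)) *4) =61087618769/424830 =143793.09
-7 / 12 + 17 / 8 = 37 / 24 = 1.54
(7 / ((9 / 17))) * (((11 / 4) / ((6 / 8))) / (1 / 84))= 36652 / 9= 4072.44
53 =53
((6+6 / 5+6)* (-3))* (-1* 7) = 1386 / 5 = 277.20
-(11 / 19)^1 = -11 / 19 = -0.58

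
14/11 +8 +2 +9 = 223/11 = 20.27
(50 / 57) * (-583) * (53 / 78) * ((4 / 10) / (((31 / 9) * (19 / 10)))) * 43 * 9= -1195791300 / 145483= -8219.46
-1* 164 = -164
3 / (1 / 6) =18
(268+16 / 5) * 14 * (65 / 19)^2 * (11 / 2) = 88228140 / 361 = 244399.28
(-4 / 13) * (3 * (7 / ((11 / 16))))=-9.40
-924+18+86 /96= -43445 /48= -905.10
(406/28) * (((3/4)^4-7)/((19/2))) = -10.20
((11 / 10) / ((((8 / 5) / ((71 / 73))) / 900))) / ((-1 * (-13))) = 175725 / 3796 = 46.29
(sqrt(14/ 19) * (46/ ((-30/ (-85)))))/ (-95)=-391 * sqrt(266)/ 5415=-1.18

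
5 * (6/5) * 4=24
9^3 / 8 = 729 / 8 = 91.12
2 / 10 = 1 / 5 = 0.20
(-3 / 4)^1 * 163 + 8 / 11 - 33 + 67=-3851 / 44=-87.52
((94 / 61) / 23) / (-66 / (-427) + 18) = 329 / 89148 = 0.00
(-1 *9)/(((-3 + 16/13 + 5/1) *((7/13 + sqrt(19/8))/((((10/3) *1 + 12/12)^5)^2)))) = 93192340489924/55486377 - 302875106592253 *sqrt(38)/388404639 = -3127411.58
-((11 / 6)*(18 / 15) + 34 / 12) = -151 / 30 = -5.03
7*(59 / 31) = 413 / 31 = 13.32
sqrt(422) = 20.54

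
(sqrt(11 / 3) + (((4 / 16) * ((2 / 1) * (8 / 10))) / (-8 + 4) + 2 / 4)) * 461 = 922 / 5 + 461 * sqrt(33) / 3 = 1067.15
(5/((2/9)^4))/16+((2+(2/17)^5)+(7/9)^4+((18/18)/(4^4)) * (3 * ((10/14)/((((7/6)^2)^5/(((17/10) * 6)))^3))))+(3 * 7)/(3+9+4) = 1240829212127468664596230908796691650563131/9406625608199848062007166304263643590400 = 131.91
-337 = -337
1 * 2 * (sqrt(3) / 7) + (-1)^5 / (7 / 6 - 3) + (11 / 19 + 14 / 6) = 2 * sqrt(3) / 7 + 2168 / 627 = 3.95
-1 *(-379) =379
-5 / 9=-0.56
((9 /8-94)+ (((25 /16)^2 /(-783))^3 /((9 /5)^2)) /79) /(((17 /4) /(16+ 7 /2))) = -3660248320050546233477 /8589463566384365568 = -426.13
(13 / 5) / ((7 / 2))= 26 / 35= 0.74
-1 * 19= -19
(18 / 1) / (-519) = -6 / 173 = -0.03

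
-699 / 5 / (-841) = 699 / 4205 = 0.17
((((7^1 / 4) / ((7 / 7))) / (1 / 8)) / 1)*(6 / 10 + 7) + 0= 532 / 5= 106.40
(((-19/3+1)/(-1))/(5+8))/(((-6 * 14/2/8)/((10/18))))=-0.04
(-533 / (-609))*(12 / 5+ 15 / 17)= 49569 / 17255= 2.87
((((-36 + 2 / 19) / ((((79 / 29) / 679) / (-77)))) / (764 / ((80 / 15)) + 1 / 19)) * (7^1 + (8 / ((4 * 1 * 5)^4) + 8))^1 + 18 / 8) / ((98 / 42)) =30905.62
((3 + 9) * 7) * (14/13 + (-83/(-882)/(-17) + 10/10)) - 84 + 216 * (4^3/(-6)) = -10275190/4641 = -2214.00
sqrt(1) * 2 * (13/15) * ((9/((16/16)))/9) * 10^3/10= 520/3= 173.33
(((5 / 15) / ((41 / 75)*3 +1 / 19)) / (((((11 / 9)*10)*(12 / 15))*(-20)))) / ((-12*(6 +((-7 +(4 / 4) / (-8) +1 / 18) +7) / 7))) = 1995 / 142400192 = 0.00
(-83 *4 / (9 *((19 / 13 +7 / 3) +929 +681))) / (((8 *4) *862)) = -1079 / 1302061344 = -0.00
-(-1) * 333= 333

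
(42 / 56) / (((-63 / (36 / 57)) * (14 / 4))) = -0.00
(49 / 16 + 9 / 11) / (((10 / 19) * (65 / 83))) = 1077091 / 114400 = 9.42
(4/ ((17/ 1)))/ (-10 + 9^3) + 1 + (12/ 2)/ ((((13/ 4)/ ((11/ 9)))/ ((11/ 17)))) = 1172845/ 476697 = 2.46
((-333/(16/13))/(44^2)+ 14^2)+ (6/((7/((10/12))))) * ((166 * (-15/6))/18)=350081321/1951488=179.39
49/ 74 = 0.66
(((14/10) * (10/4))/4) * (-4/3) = -7/6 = -1.17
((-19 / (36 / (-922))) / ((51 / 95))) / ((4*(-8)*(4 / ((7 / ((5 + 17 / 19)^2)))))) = -300389905 / 210567168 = -1.43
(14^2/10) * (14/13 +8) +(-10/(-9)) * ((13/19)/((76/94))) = 37770011/211185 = 178.85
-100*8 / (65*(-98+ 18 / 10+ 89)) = 200 / 117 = 1.71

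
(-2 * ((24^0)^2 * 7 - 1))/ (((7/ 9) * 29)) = -108/ 203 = -0.53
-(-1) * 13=13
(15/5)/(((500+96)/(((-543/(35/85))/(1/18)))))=-249237/2086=-119.48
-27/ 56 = -0.48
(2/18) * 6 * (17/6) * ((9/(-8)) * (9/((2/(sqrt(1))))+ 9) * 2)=-459/8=-57.38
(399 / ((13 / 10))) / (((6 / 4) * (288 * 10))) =133 / 1872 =0.07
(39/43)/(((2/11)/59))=25311/86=294.31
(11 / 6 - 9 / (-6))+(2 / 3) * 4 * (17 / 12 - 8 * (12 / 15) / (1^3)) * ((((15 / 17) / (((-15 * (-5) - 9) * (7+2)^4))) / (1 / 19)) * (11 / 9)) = 30109309 / 9034497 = 3.33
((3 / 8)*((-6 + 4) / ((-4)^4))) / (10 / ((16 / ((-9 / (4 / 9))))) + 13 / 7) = 21 / 77408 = 0.00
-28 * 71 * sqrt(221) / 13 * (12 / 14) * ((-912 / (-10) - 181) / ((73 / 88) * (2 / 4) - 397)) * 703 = -94663797888 * sqrt(221) / 4536935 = -310182.65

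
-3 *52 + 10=-146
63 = 63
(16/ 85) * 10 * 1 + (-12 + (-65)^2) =71653/ 17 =4214.88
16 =16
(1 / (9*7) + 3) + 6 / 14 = 31 / 9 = 3.44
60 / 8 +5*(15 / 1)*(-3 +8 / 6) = -235 / 2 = -117.50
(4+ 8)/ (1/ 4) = 48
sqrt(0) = 0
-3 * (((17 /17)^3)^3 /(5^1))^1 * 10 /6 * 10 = -10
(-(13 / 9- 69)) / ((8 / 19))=1444 / 9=160.44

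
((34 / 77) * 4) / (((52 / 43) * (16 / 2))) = 731 / 4004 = 0.18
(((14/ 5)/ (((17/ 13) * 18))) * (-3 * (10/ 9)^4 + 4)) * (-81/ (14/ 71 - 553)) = -1155596/ 115812585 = -0.01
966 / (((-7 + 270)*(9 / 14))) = 5.71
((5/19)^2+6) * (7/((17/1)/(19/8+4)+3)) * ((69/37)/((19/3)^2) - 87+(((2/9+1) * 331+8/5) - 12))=2831952495463/1229578635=2303.19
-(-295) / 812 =295 / 812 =0.36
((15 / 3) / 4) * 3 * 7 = 105 / 4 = 26.25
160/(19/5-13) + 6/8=-1531/92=-16.64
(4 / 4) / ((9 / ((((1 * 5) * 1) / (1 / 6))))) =10 / 3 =3.33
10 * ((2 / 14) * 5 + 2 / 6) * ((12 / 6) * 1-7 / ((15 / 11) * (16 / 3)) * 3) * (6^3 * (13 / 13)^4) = -14058 / 7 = -2008.29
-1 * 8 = -8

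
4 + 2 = 6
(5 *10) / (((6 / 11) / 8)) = 2200 / 3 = 733.33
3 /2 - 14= -25 /2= -12.50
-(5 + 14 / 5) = -39 / 5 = -7.80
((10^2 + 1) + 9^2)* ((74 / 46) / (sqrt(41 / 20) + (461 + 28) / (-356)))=837344040 / 339871 + 60960016* sqrt(205) / 339871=5031.79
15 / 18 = 5 / 6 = 0.83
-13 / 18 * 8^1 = -52 / 9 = -5.78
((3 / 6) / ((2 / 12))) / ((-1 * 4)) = -3 / 4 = -0.75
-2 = -2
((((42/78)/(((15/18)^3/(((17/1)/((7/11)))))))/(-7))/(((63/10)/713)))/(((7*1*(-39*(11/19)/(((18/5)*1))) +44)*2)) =-33163056/15925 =-2082.45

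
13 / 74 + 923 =68315 / 74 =923.18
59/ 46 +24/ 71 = 5293/ 3266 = 1.62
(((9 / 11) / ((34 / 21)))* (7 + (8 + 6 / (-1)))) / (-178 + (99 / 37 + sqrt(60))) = -408272319 / 15707636846 - 2328669* sqrt(15) / 7853818423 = -0.03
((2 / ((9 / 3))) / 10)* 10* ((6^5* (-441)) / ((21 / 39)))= -4245696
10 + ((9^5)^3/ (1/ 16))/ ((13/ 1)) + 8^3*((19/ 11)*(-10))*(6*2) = 36236839233483974/ 143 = 253404470164223.59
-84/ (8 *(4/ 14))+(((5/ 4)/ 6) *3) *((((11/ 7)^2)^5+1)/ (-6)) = -46.42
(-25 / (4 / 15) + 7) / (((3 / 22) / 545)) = -2080265 / 6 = -346710.83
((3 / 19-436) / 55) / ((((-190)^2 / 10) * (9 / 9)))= -8281 / 3772450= -0.00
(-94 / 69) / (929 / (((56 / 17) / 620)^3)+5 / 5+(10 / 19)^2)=-93114896 / 423363941093204271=-0.00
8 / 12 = 2 / 3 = 0.67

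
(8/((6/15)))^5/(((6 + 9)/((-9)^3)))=-155520000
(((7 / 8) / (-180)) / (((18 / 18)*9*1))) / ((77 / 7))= -7 / 142560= -0.00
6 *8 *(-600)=-28800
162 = 162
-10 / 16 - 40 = -325 / 8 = -40.62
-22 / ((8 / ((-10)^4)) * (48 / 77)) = -44114.58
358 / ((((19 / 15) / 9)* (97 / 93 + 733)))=2247345 / 648527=3.47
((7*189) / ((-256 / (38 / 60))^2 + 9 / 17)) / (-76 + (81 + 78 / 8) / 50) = -0.00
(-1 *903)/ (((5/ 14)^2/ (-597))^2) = -12363702754032/ 625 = -19781924406.45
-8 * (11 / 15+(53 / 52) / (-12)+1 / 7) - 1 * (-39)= 89189 / 2730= 32.67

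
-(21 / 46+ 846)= -38937 / 46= -846.46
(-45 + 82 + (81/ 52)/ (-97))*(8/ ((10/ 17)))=502.98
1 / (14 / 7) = 1 / 2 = 0.50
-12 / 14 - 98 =-692 / 7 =-98.86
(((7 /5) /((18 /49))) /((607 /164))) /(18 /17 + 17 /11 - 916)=-5259562 /4665538575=-0.00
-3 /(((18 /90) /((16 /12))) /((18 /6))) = -60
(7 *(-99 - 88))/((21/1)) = -187/3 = -62.33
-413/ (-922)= 413/ 922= 0.45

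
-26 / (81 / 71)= -1846 / 81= -22.79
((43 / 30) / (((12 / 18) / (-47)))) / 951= -2021 / 19020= -0.11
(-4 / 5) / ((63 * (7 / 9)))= -4 / 245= -0.02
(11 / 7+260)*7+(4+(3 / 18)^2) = 1835.03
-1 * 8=-8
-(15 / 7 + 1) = -22 / 7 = -3.14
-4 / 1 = -4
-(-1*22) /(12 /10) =55 /3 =18.33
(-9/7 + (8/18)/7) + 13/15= -16/45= -0.36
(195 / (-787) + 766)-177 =463348 / 787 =588.75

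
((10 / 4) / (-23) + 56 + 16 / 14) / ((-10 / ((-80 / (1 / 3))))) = 220380 / 161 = 1368.82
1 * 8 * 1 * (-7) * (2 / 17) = -112 / 17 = -6.59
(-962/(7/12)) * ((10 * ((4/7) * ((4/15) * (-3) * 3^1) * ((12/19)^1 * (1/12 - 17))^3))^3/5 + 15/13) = -17431719880244006342686234104/11294069422265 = -1543440121403832.71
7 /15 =0.47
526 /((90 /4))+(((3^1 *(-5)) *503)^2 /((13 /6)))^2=5249911604068190288 /7605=690323682323233.44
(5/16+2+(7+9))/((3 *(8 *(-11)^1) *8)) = -293/33792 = -0.01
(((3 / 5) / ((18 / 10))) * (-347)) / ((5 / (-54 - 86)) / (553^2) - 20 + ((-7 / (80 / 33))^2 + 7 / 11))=52293828294400 / 4984934152281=10.49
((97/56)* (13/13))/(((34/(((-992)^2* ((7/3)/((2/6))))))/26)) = 155113088/17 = 9124299.29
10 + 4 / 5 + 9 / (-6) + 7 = 163 / 10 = 16.30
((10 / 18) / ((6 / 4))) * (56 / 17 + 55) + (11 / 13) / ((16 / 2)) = 1035689 / 47736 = 21.70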